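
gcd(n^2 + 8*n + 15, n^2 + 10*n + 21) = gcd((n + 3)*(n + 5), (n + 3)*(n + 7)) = n + 3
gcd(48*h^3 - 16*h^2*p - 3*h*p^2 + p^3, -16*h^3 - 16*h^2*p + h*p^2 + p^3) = -16*h^2 + p^2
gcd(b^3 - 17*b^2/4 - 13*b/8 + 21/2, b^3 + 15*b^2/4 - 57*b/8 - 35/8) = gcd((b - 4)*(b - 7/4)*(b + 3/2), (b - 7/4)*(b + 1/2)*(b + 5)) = b - 7/4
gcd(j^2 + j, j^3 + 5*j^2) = j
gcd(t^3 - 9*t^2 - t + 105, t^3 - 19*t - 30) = t^2 - 2*t - 15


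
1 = 1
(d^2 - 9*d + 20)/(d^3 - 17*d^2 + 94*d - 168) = (d - 5)/(d^2 - 13*d + 42)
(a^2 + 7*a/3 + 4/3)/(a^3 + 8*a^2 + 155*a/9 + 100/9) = 3*(a + 1)/(3*a^2 + 20*a + 25)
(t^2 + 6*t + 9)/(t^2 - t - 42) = (t^2 + 6*t + 9)/(t^2 - t - 42)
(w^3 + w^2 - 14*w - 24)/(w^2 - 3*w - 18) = (w^2 - 2*w - 8)/(w - 6)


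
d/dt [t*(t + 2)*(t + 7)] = 3*t^2 + 18*t + 14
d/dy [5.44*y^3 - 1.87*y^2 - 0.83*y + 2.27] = 16.32*y^2 - 3.74*y - 0.83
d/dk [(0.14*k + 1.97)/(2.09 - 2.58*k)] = (13.868016*k - 11.234168)/(2.58*k - 2.09)^3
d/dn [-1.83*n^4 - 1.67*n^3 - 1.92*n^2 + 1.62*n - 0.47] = -7.32*n^3 - 5.01*n^2 - 3.84*n + 1.62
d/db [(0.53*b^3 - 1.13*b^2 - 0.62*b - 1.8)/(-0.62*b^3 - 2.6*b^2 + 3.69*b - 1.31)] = (-2.0786*b^4 + 3.1426*b^3 - 11.2126*b^2 - 6.3994*b + 7.4542)/(0.3844*b^6 + 3.224*b^5 + 2.1844*b^4 - 17.5636*b^3 + 20.4281*b^2 - 9.6678*b + 1.7161)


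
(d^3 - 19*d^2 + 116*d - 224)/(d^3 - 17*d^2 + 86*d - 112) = (d - 4)/(d - 2)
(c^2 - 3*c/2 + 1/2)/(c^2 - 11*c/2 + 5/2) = (c - 1)/(c - 5)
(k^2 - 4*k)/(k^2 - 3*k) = (k - 4)/(k - 3)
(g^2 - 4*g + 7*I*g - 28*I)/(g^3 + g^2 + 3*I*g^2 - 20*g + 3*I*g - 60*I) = (g + 7*I)/(g^2 + g*(5 + 3*I) + 15*I)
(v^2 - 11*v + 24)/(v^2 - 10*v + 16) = (v - 3)/(v - 2)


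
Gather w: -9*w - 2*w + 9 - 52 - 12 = -11*w - 55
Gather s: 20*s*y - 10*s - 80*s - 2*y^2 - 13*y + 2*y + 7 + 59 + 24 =s*(20*y - 90) - 2*y^2 - 11*y + 90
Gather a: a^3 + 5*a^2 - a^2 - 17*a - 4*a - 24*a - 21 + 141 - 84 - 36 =a^3 + 4*a^2 - 45*a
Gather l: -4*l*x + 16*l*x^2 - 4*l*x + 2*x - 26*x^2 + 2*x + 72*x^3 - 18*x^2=l*(16*x^2 - 8*x) + 72*x^3 - 44*x^2 + 4*x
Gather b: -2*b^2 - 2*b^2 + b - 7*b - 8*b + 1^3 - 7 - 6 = -4*b^2 - 14*b - 12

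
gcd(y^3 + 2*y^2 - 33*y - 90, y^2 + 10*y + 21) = y + 3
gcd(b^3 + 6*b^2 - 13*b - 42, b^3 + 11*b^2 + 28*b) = b + 7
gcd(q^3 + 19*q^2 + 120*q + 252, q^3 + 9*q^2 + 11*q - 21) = q + 7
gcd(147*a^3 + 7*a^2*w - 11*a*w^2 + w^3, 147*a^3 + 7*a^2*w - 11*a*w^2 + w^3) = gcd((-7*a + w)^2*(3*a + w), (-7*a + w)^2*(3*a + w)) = 147*a^3 + 7*a^2*w - 11*a*w^2 + w^3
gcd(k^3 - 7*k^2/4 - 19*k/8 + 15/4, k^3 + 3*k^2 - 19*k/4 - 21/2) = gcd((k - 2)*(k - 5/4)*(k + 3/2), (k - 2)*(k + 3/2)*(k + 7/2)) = k^2 - k/2 - 3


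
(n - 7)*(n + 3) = n^2 - 4*n - 21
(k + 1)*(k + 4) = k^2 + 5*k + 4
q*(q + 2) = q^2 + 2*q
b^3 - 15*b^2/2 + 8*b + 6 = (b - 6)*(b - 2)*(b + 1/2)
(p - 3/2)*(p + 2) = p^2 + p/2 - 3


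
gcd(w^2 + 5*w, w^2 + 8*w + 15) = w + 5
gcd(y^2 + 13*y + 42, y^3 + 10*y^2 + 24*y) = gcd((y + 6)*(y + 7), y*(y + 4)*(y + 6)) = y + 6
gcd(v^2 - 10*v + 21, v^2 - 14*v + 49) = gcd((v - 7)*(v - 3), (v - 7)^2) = v - 7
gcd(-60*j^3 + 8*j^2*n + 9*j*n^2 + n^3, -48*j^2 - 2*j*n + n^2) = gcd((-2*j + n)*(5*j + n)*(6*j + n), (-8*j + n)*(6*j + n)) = 6*j + n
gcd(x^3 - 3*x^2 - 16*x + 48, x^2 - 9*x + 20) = x - 4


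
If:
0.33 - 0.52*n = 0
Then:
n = 0.63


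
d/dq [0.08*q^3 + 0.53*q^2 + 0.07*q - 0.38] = 0.24*q^2 + 1.06*q + 0.07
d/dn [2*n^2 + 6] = 4*n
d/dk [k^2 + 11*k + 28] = 2*k + 11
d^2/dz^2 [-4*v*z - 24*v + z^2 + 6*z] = 2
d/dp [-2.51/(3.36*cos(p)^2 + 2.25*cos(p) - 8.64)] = -(16.8672*cos(p) + 5.6475)*sin(p)/(3.36*cos(p)^2 + 2.25*cos(p) - 8.64)^2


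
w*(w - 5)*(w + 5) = w^3 - 25*w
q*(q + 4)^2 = q^3 + 8*q^2 + 16*q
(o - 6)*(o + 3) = o^2 - 3*o - 18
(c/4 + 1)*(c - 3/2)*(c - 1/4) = c^3/4 + 9*c^2/16 - 53*c/32 + 3/8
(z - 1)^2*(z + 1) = z^3 - z^2 - z + 1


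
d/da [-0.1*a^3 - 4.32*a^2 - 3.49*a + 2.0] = -0.3*a^2 - 8.64*a - 3.49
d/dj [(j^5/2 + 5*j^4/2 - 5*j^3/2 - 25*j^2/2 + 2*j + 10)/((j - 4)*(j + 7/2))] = (6*j^6 + 16*j^5 - 165*j^4 - 550*j^3 + 437*j^2 + 1320*j - 92)/(4*j^4 - 4*j^3 - 111*j^2 + 56*j + 784)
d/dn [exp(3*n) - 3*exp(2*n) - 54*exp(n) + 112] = 3*(exp(2*n) - 2*exp(n) - 18)*exp(n)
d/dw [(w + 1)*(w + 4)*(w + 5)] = 3*w^2 + 20*w + 29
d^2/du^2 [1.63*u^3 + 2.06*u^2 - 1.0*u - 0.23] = 9.78*u + 4.12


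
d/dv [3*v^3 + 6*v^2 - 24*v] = 9*v^2 + 12*v - 24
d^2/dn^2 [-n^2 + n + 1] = -2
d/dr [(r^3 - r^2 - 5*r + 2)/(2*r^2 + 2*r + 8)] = (r^4/2 + r^3 + 8*r^2 - 6*r - 11)/(r^4 + 2*r^3 + 9*r^2 + 8*r + 16)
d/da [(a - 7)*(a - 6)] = 2*a - 13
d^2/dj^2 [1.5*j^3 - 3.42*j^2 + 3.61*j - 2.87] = 9.0*j - 6.84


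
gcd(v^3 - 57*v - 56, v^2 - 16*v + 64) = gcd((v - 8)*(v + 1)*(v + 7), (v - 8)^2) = v - 8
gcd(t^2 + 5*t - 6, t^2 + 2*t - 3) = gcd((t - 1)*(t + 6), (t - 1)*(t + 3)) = t - 1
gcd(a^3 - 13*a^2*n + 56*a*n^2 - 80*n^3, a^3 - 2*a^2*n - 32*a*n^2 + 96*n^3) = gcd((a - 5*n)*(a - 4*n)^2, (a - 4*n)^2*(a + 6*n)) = a^2 - 8*a*n + 16*n^2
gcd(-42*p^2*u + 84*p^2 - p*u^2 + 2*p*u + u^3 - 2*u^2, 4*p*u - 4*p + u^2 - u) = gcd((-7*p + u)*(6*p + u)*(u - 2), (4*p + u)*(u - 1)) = 1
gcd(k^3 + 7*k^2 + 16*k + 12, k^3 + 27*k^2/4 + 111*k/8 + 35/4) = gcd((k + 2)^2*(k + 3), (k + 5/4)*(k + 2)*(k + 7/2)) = k + 2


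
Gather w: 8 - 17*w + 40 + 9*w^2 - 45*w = 9*w^2 - 62*w + 48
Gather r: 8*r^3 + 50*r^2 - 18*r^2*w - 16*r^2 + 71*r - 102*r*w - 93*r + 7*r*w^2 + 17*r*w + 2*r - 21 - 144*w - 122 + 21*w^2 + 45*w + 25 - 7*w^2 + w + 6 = 8*r^3 + r^2*(34 - 18*w) + r*(7*w^2 - 85*w - 20) + 14*w^2 - 98*w - 112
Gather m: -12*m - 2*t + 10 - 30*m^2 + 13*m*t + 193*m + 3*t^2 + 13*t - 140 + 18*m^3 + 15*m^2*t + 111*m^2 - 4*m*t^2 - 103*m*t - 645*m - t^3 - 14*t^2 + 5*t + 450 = 18*m^3 + m^2*(15*t + 81) + m*(-4*t^2 - 90*t - 464) - t^3 - 11*t^2 + 16*t + 320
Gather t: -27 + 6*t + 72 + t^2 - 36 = t^2 + 6*t + 9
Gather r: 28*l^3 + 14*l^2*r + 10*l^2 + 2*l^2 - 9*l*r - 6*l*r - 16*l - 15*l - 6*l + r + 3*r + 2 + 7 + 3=28*l^3 + 12*l^2 - 37*l + r*(14*l^2 - 15*l + 4) + 12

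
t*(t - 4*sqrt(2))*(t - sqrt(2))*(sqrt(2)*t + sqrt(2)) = sqrt(2)*t^4 - 10*t^3 + sqrt(2)*t^3 - 10*t^2 + 8*sqrt(2)*t^2 + 8*sqrt(2)*t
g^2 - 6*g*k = g*(g - 6*k)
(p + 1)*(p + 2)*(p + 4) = p^3 + 7*p^2 + 14*p + 8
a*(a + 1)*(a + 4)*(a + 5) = a^4 + 10*a^3 + 29*a^2 + 20*a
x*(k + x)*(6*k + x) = 6*k^2*x + 7*k*x^2 + x^3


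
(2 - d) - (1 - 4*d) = 3*d + 1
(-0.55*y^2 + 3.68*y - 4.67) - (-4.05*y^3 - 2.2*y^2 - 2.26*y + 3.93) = 4.05*y^3 + 1.65*y^2 + 5.94*y - 8.6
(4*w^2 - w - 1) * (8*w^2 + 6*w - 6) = 32*w^4 + 16*w^3 - 38*w^2 + 6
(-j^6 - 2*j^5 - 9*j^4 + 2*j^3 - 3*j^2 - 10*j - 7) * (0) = 0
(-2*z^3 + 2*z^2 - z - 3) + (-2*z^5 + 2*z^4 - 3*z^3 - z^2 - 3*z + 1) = -2*z^5 + 2*z^4 - 5*z^3 + z^2 - 4*z - 2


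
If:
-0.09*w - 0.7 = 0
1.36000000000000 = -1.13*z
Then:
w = -7.78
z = -1.20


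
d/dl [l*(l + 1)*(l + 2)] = 3*l^2 + 6*l + 2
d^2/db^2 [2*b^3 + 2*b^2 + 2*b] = 12*b + 4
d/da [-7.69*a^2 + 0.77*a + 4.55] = 0.77 - 15.38*a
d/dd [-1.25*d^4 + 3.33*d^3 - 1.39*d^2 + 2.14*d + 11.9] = -5.0*d^3 + 9.99*d^2 - 2.78*d + 2.14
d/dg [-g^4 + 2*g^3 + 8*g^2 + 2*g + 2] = -4*g^3 + 6*g^2 + 16*g + 2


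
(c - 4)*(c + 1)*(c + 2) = c^3 - c^2 - 10*c - 8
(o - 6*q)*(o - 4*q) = o^2 - 10*o*q + 24*q^2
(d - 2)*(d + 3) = d^2 + d - 6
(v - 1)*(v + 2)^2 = v^3 + 3*v^2 - 4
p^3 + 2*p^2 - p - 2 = (p - 1)*(p + 1)*(p + 2)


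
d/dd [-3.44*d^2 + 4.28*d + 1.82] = 4.28 - 6.88*d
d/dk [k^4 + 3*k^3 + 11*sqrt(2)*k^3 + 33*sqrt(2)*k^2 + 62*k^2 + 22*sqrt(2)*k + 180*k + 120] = 4*k^3 + 9*k^2 + 33*sqrt(2)*k^2 + 66*sqrt(2)*k + 124*k + 22*sqrt(2) + 180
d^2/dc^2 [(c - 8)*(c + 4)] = 2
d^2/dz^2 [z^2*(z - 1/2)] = 6*z - 1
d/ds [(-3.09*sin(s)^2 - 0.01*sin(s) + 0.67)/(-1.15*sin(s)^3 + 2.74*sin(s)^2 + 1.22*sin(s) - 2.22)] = (-3.5535*sin(s)^4 - 0.0229999999999997*sin(s)^3 - 1.4309*sin(s)^2 + 10.048*sin(s) - 0.7952)*cos(s)/(1.3225*sin(s)^6 - 6.302*sin(s)^5 + 4.7016*sin(s)^4 + 11.7916*sin(s)^3 - 10.6772*sin(s)^2 - 5.4168*sin(s) + 4.9284)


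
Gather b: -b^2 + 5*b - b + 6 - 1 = -b^2 + 4*b + 5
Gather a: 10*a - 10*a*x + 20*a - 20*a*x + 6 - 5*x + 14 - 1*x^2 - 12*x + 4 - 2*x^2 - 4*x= a*(30 - 30*x) - 3*x^2 - 21*x + 24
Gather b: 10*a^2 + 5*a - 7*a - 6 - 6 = 10*a^2 - 2*a - 12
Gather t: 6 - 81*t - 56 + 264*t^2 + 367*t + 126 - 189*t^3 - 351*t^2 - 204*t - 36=-189*t^3 - 87*t^2 + 82*t + 40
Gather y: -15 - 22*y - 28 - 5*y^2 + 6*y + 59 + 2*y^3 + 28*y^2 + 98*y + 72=2*y^3 + 23*y^2 + 82*y + 88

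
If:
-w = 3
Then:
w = -3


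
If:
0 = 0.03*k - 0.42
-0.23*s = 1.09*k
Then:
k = 14.00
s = -66.35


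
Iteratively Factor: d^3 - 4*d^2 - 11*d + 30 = (d - 5)*(d^2 + d - 6) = (d - 5)*(d + 3)*(d - 2)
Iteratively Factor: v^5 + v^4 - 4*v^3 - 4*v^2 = (v + 2)*(v^4 - v^3 - 2*v^2) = (v - 2)*(v + 2)*(v^3 + v^2) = v*(v - 2)*(v + 2)*(v^2 + v) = v^2*(v - 2)*(v + 2)*(v + 1)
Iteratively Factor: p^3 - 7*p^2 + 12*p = (p - 3)*(p^2 - 4*p) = p*(p - 3)*(p - 4)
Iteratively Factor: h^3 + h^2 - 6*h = (h + 3)*(h^2 - 2*h) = h*(h + 3)*(h - 2)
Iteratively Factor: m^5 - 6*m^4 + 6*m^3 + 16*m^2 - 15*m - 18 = (m + 1)*(m^4 - 7*m^3 + 13*m^2 + 3*m - 18) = (m - 3)*(m + 1)*(m^3 - 4*m^2 + m + 6) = (m - 3)*(m + 1)^2*(m^2 - 5*m + 6) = (m - 3)^2*(m + 1)^2*(m - 2)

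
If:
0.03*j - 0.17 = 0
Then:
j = 5.67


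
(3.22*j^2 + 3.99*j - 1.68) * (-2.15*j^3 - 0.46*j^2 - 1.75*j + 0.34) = -6.923*j^5 - 10.0597*j^4 - 3.8584*j^3 - 5.1149*j^2 + 4.2966*j - 0.5712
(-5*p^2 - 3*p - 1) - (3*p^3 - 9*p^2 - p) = -3*p^3 + 4*p^2 - 2*p - 1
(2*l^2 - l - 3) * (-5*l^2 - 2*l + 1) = -10*l^4 + l^3 + 19*l^2 + 5*l - 3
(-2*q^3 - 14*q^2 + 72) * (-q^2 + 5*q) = 2*q^5 + 4*q^4 - 70*q^3 - 72*q^2 + 360*q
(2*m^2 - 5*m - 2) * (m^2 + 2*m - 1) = 2*m^4 - m^3 - 14*m^2 + m + 2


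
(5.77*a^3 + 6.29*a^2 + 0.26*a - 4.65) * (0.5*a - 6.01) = 2.885*a^4 - 31.5327*a^3 - 37.6729*a^2 - 3.8876*a + 27.9465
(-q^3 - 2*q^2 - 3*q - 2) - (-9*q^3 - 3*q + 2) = 8*q^3 - 2*q^2 - 4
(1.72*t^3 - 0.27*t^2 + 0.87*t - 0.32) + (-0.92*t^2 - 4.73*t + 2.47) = 1.72*t^3 - 1.19*t^2 - 3.86*t + 2.15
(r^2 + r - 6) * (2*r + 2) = 2*r^3 + 4*r^2 - 10*r - 12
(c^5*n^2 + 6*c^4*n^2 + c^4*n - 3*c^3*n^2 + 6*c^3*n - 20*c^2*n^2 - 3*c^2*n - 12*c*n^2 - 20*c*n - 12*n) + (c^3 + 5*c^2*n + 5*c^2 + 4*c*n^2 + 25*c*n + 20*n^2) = c^5*n^2 + 6*c^4*n^2 + c^4*n - 3*c^3*n^2 + 6*c^3*n + c^3 - 20*c^2*n^2 + 2*c^2*n + 5*c^2 - 8*c*n^2 + 5*c*n + 20*n^2 - 12*n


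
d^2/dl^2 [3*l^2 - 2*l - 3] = 6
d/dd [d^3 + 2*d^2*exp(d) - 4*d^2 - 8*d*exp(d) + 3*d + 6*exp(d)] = 2*d^2*exp(d) + 3*d^2 - 4*d*exp(d) - 8*d - 2*exp(d) + 3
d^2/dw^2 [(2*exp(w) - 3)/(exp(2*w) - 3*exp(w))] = (2*exp(3*w) - 6*exp(2*w) + 27*exp(w) - 27)*exp(-w)/(exp(3*w) - 9*exp(2*w) + 27*exp(w) - 27)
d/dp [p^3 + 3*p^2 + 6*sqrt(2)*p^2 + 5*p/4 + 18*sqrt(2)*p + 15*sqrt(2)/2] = 3*p^2 + 6*p + 12*sqrt(2)*p + 5/4 + 18*sqrt(2)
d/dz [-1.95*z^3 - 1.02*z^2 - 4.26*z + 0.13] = -5.85*z^2 - 2.04*z - 4.26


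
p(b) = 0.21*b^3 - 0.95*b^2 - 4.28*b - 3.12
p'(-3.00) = 7.09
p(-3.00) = -4.50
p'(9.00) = 29.65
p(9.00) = 34.50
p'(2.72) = -4.79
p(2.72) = -17.56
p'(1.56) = -5.71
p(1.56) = -11.31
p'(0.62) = -5.22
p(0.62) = -6.09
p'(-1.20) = -1.09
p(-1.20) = 0.29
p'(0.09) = -4.45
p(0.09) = -3.51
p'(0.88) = -5.46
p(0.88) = -7.48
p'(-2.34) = 3.62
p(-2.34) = -1.00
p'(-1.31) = -0.71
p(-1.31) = 0.38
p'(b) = 0.63*b^2 - 1.9*b - 4.28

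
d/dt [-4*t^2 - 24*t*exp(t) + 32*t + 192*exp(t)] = -24*t*exp(t) - 8*t + 168*exp(t) + 32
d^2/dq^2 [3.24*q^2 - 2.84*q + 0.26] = 6.48000000000000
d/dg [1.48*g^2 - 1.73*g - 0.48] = 2.96*g - 1.73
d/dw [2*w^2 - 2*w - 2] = 4*w - 2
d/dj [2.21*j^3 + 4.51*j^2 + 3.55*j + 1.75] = 6.63*j^2 + 9.02*j + 3.55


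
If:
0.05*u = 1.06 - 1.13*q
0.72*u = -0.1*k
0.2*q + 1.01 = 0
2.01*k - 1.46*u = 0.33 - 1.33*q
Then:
No Solution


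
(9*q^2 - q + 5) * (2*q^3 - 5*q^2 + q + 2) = 18*q^5 - 47*q^4 + 24*q^3 - 8*q^2 + 3*q + 10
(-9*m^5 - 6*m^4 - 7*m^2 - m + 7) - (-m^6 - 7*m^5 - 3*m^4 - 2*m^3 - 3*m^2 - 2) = m^6 - 2*m^5 - 3*m^4 + 2*m^3 - 4*m^2 - m + 9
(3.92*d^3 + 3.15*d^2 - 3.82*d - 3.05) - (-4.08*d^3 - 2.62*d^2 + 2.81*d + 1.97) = 8.0*d^3 + 5.77*d^2 - 6.63*d - 5.02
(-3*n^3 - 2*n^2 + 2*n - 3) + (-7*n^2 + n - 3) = -3*n^3 - 9*n^2 + 3*n - 6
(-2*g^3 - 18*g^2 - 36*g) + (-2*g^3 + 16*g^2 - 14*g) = -4*g^3 - 2*g^2 - 50*g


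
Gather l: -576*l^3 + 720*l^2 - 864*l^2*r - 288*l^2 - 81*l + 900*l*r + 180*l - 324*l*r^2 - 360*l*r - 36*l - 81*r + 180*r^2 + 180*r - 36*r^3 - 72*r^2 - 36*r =-576*l^3 + l^2*(432 - 864*r) + l*(-324*r^2 + 540*r + 63) - 36*r^3 + 108*r^2 + 63*r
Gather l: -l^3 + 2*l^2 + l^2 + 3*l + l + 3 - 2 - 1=-l^3 + 3*l^2 + 4*l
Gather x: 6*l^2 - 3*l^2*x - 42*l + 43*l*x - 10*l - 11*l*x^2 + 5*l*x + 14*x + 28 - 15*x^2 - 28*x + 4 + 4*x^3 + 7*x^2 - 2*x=6*l^2 - 52*l + 4*x^3 + x^2*(-11*l - 8) + x*(-3*l^2 + 48*l - 16) + 32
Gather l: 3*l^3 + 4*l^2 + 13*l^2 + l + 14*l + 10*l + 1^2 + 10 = 3*l^3 + 17*l^2 + 25*l + 11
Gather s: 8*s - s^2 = -s^2 + 8*s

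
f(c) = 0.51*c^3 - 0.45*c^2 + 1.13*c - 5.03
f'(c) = 1.53*c^2 - 0.9*c + 1.13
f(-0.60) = -5.98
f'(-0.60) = 2.22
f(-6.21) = -151.54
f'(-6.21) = 65.72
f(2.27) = 1.18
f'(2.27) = 6.97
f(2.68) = 4.58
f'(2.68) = 9.71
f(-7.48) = -252.10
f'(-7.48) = 93.47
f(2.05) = -0.21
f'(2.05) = 5.71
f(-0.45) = -5.68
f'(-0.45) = 1.84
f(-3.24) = -30.76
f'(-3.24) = 20.11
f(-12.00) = -964.67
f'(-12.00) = 232.25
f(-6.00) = -138.17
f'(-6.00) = 61.61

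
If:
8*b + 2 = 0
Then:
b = -1/4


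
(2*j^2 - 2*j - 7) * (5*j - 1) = 10*j^3 - 12*j^2 - 33*j + 7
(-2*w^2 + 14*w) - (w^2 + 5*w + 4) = -3*w^2 + 9*w - 4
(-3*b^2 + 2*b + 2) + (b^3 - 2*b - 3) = b^3 - 3*b^2 - 1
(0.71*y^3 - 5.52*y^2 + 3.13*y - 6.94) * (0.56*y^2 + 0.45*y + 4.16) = 0.3976*y^5 - 2.7717*y^4 + 2.2224*y^3 - 25.4411*y^2 + 9.8978*y - 28.8704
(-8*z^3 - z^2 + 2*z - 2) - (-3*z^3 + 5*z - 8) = -5*z^3 - z^2 - 3*z + 6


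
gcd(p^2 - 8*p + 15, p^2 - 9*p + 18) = p - 3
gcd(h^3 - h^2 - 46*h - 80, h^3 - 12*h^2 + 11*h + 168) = h - 8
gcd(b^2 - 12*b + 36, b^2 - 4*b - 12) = b - 6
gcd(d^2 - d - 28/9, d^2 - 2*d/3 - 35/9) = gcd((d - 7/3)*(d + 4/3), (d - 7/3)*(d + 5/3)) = d - 7/3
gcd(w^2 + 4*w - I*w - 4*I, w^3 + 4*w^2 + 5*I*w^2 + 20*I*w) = w + 4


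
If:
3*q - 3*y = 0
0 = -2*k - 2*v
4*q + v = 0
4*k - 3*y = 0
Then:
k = 0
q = 0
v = 0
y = 0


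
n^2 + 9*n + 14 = (n + 2)*(n + 7)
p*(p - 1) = p^2 - p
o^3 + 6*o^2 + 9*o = o*(o + 3)^2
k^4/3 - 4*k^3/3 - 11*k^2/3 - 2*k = k*(k/3 + 1/3)*(k - 6)*(k + 1)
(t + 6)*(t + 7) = t^2 + 13*t + 42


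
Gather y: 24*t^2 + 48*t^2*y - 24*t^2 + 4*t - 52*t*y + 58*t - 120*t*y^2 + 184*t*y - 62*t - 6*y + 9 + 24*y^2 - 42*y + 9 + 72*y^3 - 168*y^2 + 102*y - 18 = 72*y^3 + y^2*(-120*t - 144) + y*(48*t^2 + 132*t + 54)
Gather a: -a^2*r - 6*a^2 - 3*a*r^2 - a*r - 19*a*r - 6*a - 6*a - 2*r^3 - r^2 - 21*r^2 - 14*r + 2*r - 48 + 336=a^2*(-r - 6) + a*(-3*r^2 - 20*r - 12) - 2*r^3 - 22*r^2 - 12*r + 288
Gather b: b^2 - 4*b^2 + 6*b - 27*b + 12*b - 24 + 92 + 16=-3*b^2 - 9*b + 84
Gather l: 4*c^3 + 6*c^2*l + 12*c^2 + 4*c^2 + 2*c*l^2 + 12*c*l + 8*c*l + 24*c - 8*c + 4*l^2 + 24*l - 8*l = 4*c^3 + 16*c^2 + 16*c + l^2*(2*c + 4) + l*(6*c^2 + 20*c + 16)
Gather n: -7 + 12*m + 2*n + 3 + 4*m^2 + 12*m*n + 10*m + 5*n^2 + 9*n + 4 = 4*m^2 + 22*m + 5*n^2 + n*(12*m + 11)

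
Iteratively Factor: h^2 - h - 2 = (h + 1)*(h - 2)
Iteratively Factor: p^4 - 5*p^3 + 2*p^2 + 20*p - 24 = (p - 2)*(p^3 - 3*p^2 - 4*p + 12) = (p - 2)*(p + 2)*(p^2 - 5*p + 6) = (p - 2)^2*(p + 2)*(p - 3)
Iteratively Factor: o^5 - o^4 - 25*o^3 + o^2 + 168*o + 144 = (o + 1)*(o^4 - 2*o^3 - 23*o^2 + 24*o + 144) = (o + 1)*(o + 3)*(o^3 - 5*o^2 - 8*o + 48) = (o - 4)*(o + 1)*(o + 3)*(o^2 - o - 12) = (o - 4)^2*(o + 1)*(o + 3)*(o + 3)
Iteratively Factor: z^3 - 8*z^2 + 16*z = (z - 4)*(z^2 - 4*z) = (z - 4)^2*(z)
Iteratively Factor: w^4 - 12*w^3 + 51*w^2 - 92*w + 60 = (w - 3)*(w^3 - 9*w^2 + 24*w - 20) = (w - 3)*(w - 2)*(w^2 - 7*w + 10) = (w - 3)*(w - 2)^2*(w - 5)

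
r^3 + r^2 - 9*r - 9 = (r - 3)*(r + 1)*(r + 3)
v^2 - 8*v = v*(v - 8)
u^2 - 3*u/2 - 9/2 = (u - 3)*(u + 3/2)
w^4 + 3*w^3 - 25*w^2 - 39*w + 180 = (w - 3)^2*(w + 4)*(w + 5)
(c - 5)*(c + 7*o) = c^2 + 7*c*o - 5*c - 35*o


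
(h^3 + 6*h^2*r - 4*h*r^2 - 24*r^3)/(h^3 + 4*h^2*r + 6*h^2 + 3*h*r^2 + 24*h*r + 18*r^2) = (h^3 + 6*h^2*r - 4*h*r^2 - 24*r^3)/(h^3 + 4*h^2*r + 6*h^2 + 3*h*r^2 + 24*h*r + 18*r^2)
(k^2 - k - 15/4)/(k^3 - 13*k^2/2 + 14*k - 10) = (k + 3/2)/(k^2 - 4*k + 4)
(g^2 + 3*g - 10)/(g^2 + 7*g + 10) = (g - 2)/(g + 2)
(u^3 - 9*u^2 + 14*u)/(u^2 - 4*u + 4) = u*(u - 7)/(u - 2)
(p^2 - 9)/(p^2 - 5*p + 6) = (p + 3)/(p - 2)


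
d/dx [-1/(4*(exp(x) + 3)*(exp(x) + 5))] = (exp(x) + 4)*exp(x)/(2*(exp(x) + 3)^2*(exp(x) + 5)^2)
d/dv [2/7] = 0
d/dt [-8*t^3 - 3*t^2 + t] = -24*t^2 - 6*t + 1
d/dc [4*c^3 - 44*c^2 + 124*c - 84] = 12*c^2 - 88*c + 124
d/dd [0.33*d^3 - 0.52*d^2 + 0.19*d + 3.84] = 0.99*d^2 - 1.04*d + 0.19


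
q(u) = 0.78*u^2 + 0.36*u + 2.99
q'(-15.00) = -23.04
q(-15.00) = 173.09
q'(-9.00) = -13.68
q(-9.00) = 62.93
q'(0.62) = 1.33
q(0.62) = 3.51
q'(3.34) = 5.57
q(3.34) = 12.89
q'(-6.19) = -9.30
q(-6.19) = 30.65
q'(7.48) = 12.03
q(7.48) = 49.32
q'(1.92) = 3.36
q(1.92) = 6.56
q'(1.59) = 2.84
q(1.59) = 5.53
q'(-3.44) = -5.01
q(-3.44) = 10.98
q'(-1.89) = -2.59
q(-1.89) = 5.10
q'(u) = 1.56*u + 0.36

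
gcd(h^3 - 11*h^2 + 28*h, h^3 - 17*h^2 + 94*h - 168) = h^2 - 11*h + 28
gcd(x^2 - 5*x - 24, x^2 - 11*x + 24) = x - 8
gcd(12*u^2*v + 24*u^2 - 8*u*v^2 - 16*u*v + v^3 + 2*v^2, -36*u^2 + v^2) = 6*u - v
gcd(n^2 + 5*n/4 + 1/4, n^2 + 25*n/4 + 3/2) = n + 1/4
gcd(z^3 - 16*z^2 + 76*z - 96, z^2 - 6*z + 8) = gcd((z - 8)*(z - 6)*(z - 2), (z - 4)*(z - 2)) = z - 2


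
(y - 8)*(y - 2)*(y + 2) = y^3 - 8*y^2 - 4*y + 32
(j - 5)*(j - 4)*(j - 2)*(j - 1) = j^4 - 12*j^3 + 49*j^2 - 78*j + 40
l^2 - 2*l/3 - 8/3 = (l - 2)*(l + 4/3)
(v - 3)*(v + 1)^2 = v^3 - v^2 - 5*v - 3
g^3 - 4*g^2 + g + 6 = (g - 3)*(g - 2)*(g + 1)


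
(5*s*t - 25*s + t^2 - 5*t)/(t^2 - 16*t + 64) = (5*s*t - 25*s + t^2 - 5*t)/(t^2 - 16*t + 64)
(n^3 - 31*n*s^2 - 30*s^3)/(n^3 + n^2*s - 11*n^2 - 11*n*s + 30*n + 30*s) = (n^2 - n*s - 30*s^2)/(n^2 - 11*n + 30)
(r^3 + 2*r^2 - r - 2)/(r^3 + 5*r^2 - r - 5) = (r + 2)/(r + 5)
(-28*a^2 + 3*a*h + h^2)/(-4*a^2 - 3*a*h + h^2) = (7*a + h)/(a + h)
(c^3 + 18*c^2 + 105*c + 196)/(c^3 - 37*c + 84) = (c^2 + 11*c + 28)/(c^2 - 7*c + 12)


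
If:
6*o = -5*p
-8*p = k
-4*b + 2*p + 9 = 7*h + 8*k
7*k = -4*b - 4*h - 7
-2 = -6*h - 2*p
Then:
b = -2855/132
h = 26/33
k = 120/11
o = 25/22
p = -15/11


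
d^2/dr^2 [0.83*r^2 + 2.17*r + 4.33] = 1.66000000000000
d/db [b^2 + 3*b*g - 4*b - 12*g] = 2*b + 3*g - 4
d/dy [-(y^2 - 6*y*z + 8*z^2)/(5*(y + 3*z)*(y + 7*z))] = 2*z*(-8*y^2 - 13*y*z + 103*z^2)/(5*(y^4 + 20*y^3*z + 142*y^2*z^2 + 420*y*z^3 + 441*z^4))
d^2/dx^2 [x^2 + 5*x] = 2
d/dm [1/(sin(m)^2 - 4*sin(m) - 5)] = 2*(2 - sin(m))*cos(m)/((sin(m) - 5)^2*(sin(m) + 1)^2)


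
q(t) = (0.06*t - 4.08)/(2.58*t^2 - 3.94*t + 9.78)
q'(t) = (3.94 - 5.16*t)*(0.06*t - 4.08)/(2.58*t^2 - 3.94*t + 9.78)^2 + 0.06/(2.58*t^2 - 3.94*t + 9.78)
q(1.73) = -0.37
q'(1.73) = 0.18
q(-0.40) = -0.35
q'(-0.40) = -0.17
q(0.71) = -0.49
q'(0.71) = -0.01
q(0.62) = -0.49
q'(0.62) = -0.04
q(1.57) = -0.40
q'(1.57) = 0.17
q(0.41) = -0.47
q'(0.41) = -0.09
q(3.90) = -0.11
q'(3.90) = 0.06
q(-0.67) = -0.30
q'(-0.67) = -0.16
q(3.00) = -0.18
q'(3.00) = 0.10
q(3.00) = -0.18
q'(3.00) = 0.10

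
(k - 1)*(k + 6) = k^2 + 5*k - 6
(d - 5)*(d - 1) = d^2 - 6*d + 5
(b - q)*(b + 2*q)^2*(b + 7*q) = b^4 + 10*b^3*q + 21*b^2*q^2 - 4*b*q^3 - 28*q^4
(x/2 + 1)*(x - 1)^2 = x^3/2 - 3*x/2 + 1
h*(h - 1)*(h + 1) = h^3 - h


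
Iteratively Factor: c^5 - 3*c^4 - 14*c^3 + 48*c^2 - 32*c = (c - 2)*(c^4 - c^3 - 16*c^2 + 16*c) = (c - 2)*(c + 4)*(c^3 - 5*c^2 + 4*c) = c*(c - 2)*(c + 4)*(c^2 - 5*c + 4) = c*(c - 2)*(c - 1)*(c + 4)*(c - 4)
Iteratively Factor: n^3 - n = (n + 1)*(n^2 - n) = (n - 1)*(n + 1)*(n)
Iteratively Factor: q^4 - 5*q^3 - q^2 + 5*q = (q + 1)*(q^3 - 6*q^2 + 5*q) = (q - 1)*(q + 1)*(q^2 - 5*q) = (q - 5)*(q - 1)*(q + 1)*(q)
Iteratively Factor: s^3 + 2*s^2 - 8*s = (s - 2)*(s^2 + 4*s) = s*(s - 2)*(s + 4)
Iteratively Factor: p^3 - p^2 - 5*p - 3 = (p + 1)*(p^2 - 2*p - 3) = (p - 3)*(p + 1)*(p + 1)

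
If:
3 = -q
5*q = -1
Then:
No Solution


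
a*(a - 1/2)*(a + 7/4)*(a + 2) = a^4 + 13*a^3/4 + 13*a^2/8 - 7*a/4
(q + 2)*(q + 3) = q^2 + 5*q + 6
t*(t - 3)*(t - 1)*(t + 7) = t^4 + 3*t^3 - 25*t^2 + 21*t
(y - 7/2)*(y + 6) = y^2 + 5*y/2 - 21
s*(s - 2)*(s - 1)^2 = s^4 - 4*s^3 + 5*s^2 - 2*s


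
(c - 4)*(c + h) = c^2 + c*h - 4*c - 4*h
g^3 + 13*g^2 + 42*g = g*(g + 6)*(g + 7)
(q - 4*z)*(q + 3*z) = q^2 - q*z - 12*z^2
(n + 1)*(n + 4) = n^2 + 5*n + 4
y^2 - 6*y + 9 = (y - 3)^2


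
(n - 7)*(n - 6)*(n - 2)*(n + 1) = n^4 - 14*n^3 + 53*n^2 - 16*n - 84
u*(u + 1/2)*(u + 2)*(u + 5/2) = u^4 + 5*u^3 + 29*u^2/4 + 5*u/2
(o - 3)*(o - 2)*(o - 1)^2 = o^4 - 7*o^3 + 17*o^2 - 17*o + 6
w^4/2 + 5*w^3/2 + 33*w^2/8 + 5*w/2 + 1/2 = (w/2 + 1)*(w + 1/2)^2*(w + 2)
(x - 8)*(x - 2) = x^2 - 10*x + 16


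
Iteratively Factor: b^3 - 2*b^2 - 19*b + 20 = (b + 4)*(b^2 - 6*b + 5) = (b - 5)*(b + 4)*(b - 1)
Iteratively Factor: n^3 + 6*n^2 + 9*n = (n)*(n^2 + 6*n + 9) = n*(n + 3)*(n + 3)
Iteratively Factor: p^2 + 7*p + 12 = (p + 3)*(p + 4)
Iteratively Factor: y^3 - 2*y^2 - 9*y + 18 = (y - 3)*(y^2 + y - 6) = (y - 3)*(y + 3)*(y - 2)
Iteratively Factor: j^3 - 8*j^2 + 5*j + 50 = (j + 2)*(j^2 - 10*j + 25) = (j - 5)*(j + 2)*(j - 5)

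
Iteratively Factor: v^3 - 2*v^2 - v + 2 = (v - 2)*(v^2 - 1) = (v - 2)*(v + 1)*(v - 1)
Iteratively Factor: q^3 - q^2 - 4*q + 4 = (q - 2)*(q^2 + q - 2) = (q - 2)*(q + 2)*(q - 1)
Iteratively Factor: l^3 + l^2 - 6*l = (l - 2)*(l^2 + 3*l) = l*(l - 2)*(l + 3)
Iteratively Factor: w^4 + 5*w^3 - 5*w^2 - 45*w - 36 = (w + 4)*(w^3 + w^2 - 9*w - 9) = (w + 3)*(w + 4)*(w^2 - 2*w - 3) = (w - 3)*(w + 3)*(w + 4)*(w + 1)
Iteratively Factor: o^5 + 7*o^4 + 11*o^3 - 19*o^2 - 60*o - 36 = (o - 2)*(o^4 + 9*o^3 + 29*o^2 + 39*o + 18) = (o - 2)*(o + 3)*(o^3 + 6*o^2 + 11*o + 6) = (o - 2)*(o + 2)*(o + 3)*(o^2 + 4*o + 3) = (o - 2)*(o + 1)*(o + 2)*(o + 3)*(o + 3)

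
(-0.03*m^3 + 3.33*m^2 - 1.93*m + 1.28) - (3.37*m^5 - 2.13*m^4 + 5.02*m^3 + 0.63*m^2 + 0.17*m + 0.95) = -3.37*m^5 + 2.13*m^4 - 5.05*m^3 + 2.7*m^2 - 2.1*m + 0.33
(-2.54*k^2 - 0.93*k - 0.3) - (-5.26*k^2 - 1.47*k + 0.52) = 2.72*k^2 + 0.54*k - 0.82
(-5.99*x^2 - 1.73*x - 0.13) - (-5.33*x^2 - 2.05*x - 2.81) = -0.66*x^2 + 0.32*x + 2.68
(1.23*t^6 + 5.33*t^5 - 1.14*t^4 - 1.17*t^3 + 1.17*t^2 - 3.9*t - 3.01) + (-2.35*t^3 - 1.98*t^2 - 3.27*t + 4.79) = 1.23*t^6 + 5.33*t^5 - 1.14*t^4 - 3.52*t^3 - 0.81*t^2 - 7.17*t + 1.78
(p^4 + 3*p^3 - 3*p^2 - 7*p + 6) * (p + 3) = p^5 + 6*p^4 + 6*p^3 - 16*p^2 - 15*p + 18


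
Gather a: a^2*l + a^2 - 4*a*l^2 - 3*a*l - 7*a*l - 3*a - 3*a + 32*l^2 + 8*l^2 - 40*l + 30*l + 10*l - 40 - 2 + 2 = a^2*(l + 1) + a*(-4*l^2 - 10*l - 6) + 40*l^2 - 40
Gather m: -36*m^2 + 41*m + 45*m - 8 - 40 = -36*m^2 + 86*m - 48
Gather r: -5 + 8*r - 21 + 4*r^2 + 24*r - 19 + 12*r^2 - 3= 16*r^2 + 32*r - 48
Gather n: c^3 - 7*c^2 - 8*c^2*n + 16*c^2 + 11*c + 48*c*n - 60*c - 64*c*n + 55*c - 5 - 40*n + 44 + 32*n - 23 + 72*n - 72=c^3 + 9*c^2 + 6*c + n*(-8*c^2 - 16*c + 64) - 56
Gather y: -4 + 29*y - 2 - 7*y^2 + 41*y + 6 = -7*y^2 + 70*y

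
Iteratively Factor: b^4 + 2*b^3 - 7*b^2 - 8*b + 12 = (b - 2)*(b^3 + 4*b^2 + b - 6) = (b - 2)*(b + 3)*(b^2 + b - 2) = (b - 2)*(b + 2)*(b + 3)*(b - 1)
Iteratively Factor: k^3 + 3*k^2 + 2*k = (k)*(k^2 + 3*k + 2) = k*(k + 1)*(k + 2)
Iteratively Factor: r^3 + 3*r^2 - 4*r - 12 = (r + 3)*(r^2 - 4) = (r + 2)*(r + 3)*(r - 2)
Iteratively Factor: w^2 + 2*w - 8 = (w + 4)*(w - 2)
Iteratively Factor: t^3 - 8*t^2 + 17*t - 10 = (t - 5)*(t^2 - 3*t + 2) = (t - 5)*(t - 1)*(t - 2)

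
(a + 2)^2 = a^2 + 4*a + 4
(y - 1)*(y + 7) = y^2 + 6*y - 7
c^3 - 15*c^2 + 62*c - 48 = (c - 8)*(c - 6)*(c - 1)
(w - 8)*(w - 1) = w^2 - 9*w + 8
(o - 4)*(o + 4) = o^2 - 16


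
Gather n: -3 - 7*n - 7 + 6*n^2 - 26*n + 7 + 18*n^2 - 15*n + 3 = 24*n^2 - 48*n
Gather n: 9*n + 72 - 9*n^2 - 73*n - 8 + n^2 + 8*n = -8*n^2 - 56*n + 64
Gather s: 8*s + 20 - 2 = 8*s + 18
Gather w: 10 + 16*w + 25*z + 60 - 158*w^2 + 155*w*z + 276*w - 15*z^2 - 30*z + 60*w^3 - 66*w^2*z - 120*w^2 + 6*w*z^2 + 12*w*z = 60*w^3 + w^2*(-66*z - 278) + w*(6*z^2 + 167*z + 292) - 15*z^2 - 5*z + 70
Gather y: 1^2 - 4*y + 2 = 3 - 4*y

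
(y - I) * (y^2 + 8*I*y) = y^3 + 7*I*y^2 + 8*y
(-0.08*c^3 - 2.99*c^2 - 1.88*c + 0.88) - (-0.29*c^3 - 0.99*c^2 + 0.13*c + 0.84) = 0.21*c^3 - 2.0*c^2 - 2.01*c + 0.04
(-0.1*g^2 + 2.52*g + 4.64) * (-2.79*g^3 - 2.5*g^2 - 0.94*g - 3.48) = 0.279*g^5 - 6.7808*g^4 - 19.1516*g^3 - 13.6208*g^2 - 13.1312*g - 16.1472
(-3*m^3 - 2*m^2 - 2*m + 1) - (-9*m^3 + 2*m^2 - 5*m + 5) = 6*m^3 - 4*m^2 + 3*m - 4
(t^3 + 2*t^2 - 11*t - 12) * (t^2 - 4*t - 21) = t^5 - 2*t^4 - 40*t^3 - 10*t^2 + 279*t + 252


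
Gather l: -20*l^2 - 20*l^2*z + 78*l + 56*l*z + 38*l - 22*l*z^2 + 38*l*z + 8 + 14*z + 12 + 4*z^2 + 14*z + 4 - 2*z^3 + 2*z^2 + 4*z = l^2*(-20*z - 20) + l*(-22*z^2 + 94*z + 116) - 2*z^3 + 6*z^2 + 32*z + 24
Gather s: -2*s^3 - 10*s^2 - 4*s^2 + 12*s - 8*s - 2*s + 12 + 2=-2*s^3 - 14*s^2 + 2*s + 14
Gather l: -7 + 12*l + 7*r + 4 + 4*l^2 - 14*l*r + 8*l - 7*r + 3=4*l^2 + l*(20 - 14*r)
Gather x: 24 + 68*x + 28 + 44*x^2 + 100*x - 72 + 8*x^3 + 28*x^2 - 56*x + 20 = 8*x^3 + 72*x^2 + 112*x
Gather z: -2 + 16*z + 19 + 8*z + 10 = 24*z + 27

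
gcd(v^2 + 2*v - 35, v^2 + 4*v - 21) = v + 7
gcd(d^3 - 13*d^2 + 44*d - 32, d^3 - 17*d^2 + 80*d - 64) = d^2 - 9*d + 8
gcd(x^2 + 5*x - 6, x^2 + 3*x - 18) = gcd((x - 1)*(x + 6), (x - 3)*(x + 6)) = x + 6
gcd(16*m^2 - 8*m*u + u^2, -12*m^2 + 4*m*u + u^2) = 1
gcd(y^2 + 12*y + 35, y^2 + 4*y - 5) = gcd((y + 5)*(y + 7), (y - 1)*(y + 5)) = y + 5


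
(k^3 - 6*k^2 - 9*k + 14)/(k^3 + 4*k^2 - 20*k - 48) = (k^2 - 8*k + 7)/(k^2 + 2*k - 24)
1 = 1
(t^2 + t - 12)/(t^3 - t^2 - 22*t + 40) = (t^2 + t - 12)/(t^3 - t^2 - 22*t + 40)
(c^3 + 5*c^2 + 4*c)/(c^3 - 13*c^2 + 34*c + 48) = c*(c + 4)/(c^2 - 14*c + 48)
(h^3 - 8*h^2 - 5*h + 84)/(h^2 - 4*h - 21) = h - 4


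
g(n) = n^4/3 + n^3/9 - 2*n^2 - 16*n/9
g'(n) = 4*n^3/3 + n^2/3 - 4*n - 16/9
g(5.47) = 247.04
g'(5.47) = 204.54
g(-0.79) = 0.23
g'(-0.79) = 0.93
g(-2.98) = 10.88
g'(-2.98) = -22.18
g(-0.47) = 0.40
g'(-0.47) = 0.04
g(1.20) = -4.13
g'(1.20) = -3.79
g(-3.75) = 38.60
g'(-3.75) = -52.40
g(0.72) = -2.19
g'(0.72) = -3.99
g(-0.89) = 0.13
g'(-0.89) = 1.11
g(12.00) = 6794.67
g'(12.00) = 2302.22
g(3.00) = 6.67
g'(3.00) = 25.22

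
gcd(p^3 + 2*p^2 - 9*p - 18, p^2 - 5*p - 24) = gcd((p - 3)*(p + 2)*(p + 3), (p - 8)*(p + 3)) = p + 3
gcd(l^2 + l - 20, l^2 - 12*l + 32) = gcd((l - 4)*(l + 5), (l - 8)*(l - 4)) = l - 4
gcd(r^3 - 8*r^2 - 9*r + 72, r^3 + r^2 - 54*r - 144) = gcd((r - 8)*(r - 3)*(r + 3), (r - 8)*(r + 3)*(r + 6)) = r^2 - 5*r - 24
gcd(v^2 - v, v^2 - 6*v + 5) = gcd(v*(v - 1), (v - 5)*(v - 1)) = v - 1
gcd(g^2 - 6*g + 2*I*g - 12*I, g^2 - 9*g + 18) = g - 6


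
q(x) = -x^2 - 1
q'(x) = -2*x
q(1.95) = -4.80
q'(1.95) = -3.90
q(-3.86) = -15.90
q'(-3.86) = 7.72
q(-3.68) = -14.54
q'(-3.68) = 7.36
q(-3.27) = -11.69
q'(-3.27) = 6.54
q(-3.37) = -12.36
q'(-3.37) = 6.74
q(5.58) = -32.14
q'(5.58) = -11.16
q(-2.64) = -7.97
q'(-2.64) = 5.28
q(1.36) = -2.85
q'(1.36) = -2.72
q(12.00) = -145.00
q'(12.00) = -24.00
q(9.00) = -82.00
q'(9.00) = -18.00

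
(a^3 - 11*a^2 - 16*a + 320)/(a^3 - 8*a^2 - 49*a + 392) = (a^2 - 3*a - 40)/(a^2 - 49)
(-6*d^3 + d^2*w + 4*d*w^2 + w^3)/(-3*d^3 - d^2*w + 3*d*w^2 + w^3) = (2*d + w)/(d + w)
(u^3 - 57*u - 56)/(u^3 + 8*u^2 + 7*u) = (u - 8)/u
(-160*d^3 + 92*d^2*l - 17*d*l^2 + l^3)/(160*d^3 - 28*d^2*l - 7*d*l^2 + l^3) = (-5*d + l)/(5*d + l)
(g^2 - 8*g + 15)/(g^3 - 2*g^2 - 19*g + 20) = (g - 3)/(g^2 + 3*g - 4)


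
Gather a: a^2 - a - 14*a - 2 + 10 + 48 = a^2 - 15*a + 56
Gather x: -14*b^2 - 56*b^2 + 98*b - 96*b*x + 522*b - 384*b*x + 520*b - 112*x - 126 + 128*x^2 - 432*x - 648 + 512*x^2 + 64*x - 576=-70*b^2 + 1140*b + 640*x^2 + x*(-480*b - 480) - 1350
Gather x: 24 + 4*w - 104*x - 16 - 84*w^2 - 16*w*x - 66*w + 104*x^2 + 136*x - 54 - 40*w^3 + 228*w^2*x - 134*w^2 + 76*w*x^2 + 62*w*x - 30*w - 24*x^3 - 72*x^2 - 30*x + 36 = -40*w^3 - 218*w^2 - 92*w - 24*x^3 + x^2*(76*w + 32) + x*(228*w^2 + 46*w + 2) - 10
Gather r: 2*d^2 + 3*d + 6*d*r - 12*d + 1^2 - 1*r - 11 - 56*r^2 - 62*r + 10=2*d^2 - 9*d - 56*r^2 + r*(6*d - 63)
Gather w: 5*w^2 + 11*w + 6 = 5*w^2 + 11*w + 6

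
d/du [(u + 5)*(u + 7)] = 2*u + 12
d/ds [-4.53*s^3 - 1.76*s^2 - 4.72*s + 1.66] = -13.59*s^2 - 3.52*s - 4.72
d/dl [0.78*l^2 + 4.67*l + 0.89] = 1.56*l + 4.67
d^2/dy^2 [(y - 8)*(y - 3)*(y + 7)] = 6*y - 8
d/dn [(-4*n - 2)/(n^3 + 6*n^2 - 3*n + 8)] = 2*(4*n^3 + 15*n^2 + 12*n - 19)/(n^6 + 12*n^5 + 30*n^4 - 20*n^3 + 105*n^2 - 48*n + 64)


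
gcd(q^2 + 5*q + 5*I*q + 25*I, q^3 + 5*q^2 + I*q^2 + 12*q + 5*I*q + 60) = q + 5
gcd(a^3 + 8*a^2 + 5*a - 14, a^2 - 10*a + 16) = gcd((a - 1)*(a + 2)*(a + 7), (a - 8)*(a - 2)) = 1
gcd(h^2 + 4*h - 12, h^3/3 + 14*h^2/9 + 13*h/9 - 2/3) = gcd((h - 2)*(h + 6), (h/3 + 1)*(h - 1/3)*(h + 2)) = 1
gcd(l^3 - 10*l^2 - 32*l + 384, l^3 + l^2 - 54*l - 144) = l^2 - 2*l - 48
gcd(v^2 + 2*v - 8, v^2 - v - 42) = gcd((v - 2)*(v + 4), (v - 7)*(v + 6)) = 1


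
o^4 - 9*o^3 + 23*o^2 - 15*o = o*(o - 5)*(o - 3)*(o - 1)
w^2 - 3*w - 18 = (w - 6)*(w + 3)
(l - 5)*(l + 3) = l^2 - 2*l - 15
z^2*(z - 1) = z^3 - z^2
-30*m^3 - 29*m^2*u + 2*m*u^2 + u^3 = (-5*m + u)*(m + u)*(6*m + u)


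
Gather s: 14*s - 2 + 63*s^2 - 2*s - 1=63*s^2 + 12*s - 3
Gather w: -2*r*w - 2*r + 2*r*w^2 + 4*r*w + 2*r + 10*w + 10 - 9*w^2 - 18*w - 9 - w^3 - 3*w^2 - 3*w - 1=-w^3 + w^2*(2*r - 12) + w*(2*r - 11)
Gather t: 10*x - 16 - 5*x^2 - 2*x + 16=-5*x^2 + 8*x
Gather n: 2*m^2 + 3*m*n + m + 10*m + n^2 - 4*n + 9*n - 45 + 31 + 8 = 2*m^2 + 11*m + n^2 + n*(3*m + 5) - 6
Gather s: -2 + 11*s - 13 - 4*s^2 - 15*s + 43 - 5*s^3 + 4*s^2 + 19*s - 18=-5*s^3 + 15*s + 10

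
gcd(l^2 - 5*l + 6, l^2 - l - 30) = 1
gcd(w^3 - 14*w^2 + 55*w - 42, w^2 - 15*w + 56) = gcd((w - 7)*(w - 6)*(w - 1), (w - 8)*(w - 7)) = w - 7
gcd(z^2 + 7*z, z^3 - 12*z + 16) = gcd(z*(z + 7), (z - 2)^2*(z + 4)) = 1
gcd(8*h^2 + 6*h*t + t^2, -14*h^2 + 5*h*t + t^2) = 1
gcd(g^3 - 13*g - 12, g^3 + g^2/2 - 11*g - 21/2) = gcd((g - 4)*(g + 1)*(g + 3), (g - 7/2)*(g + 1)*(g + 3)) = g^2 + 4*g + 3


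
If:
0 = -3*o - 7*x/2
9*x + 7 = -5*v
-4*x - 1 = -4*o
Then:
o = 7/52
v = -31/26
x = -3/26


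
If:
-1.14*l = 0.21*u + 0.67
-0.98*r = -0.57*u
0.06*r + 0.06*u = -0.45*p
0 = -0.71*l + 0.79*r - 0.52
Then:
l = -0.62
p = -0.04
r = 0.10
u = 0.17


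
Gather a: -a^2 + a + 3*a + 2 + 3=-a^2 + 4*a + 5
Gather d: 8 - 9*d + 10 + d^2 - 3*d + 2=d^2 - 12*d + 20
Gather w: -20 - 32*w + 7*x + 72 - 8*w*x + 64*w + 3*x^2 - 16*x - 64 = w*(32 - 8*x) + 3*x^2 - 9*x - 12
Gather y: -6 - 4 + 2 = -8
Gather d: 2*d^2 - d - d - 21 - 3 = 2*d^2 - 2*d - 24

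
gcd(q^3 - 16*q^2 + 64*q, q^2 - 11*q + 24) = q - 8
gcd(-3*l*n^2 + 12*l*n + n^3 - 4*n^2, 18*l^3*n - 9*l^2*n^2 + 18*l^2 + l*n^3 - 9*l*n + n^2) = 3*l - n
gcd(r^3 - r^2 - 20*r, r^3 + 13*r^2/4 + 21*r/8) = r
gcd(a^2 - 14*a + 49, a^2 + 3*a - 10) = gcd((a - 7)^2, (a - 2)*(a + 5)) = 1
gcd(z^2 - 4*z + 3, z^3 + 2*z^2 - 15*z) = z - 3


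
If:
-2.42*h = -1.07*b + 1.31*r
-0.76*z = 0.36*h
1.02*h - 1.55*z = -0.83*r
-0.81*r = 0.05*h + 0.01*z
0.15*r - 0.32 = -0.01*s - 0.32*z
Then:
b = 0.00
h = 0.00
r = 0.00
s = 32.00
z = 0.00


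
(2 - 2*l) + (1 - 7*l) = 3 - 9*l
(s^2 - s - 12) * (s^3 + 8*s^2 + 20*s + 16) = s^5 + 7*s^4 - 100*s^2 - 256*s - 192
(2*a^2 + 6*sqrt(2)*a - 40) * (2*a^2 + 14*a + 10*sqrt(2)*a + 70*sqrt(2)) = 4*a^4 + 28*a^3 + 32*sqrt(2)*a^3 + 40*a^2 + 224*sqrt(2)*a^2 - 400*sqrt(2)*a + 280*a - 2800*sqrt(2)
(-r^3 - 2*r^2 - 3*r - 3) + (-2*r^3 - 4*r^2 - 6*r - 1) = -3*r^3 - 6*r^2 - 9*r - 4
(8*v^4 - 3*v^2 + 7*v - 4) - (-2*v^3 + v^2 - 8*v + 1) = 8*v^4 + 2*v^3 - 4*v^2 + 15*v - 5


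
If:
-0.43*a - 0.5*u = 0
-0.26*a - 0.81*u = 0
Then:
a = 0.00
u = 0.00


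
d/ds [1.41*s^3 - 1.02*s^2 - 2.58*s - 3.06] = 4.23*s^2 - 2.04*s - 2.58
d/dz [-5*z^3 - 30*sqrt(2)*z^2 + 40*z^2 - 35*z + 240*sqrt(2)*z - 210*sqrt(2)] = -15*z^2 - 60*sqrt(2)*z + 80*z - 35 + 240*sqrt(2)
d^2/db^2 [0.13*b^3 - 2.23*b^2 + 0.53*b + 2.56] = 0.78*b - 4.46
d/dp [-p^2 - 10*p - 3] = -2*p - 10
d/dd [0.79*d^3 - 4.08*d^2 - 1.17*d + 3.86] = 2.37*d^2 - 8.16*d - 1.17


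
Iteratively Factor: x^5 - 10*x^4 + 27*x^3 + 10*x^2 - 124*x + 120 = (x - 3)*(x^4 - 7*x^3 + 6*x^2 + 28*x - 40) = (x - 5)*(x - 3)*(x^3 - 2*x^2 - 4*x + 8) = (x - 5)*(x - 3)*(x - 2)*(x^2 - 4) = (x - 5)*(x - 3)*(x - 2)^2*(x + 2)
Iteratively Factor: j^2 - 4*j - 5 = (j + 1)*(j - 5)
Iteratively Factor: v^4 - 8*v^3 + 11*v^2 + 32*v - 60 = (v - 5)*(v^3 - 3*v^2 - 4*v + 12) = (v - 5)*(v - 3)*(v^2 - 4) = (v - 5)*(v - 3)*(v - 2)*(v + 2)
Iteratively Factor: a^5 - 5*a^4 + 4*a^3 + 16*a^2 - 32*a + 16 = (a - 2)*(a^4 - 3*a^3 - 2*a^2 + 12*a - 8) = (a - 2)^2*(a^3 - a^2 - 4*a + 4) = (a - 2)^3*(a^2 + a - 2) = (a - 2)^3*(a + 2)*(a - 1)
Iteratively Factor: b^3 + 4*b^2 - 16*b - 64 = (b + 4)*(b^2 - 16) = (b + 4)^2*(b - 4)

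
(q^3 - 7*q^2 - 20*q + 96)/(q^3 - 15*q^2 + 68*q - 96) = (q + 4)/(q - 4)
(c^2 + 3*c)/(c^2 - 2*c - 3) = c*(c + 3)/(c^2 - 2*c - 3)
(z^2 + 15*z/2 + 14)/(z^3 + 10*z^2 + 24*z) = (z + 7/2)/(z*(z + 6))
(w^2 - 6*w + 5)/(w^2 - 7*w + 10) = (w - 1)/(w - 2)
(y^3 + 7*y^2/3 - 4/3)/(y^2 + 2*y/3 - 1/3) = (3*y^2 + 4*y - 4)/(3*y - 1)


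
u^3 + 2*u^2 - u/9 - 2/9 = (u - 1/3)*(u + 1/3)*(u + 2)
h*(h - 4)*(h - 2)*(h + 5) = h^4 - h^3 - 22*h^2 + 40*h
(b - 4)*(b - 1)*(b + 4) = b^3 - b^2 - 16*b + 16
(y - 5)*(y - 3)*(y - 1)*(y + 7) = y^4 - 2*y^3 - 40*y^2 + 146*y - 105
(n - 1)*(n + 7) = n^2 + 6*n - 7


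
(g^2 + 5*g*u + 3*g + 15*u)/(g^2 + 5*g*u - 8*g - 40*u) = (g + 3)/(g - 8)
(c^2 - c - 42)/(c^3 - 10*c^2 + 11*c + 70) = (c + 6)/(c^2 - 3*c - 10)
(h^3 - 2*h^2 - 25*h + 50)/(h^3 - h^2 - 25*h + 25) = (h - 2)/(h - 1)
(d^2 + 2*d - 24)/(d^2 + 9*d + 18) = (d - 4)/(d + 3)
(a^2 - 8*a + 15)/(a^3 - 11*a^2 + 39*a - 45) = 1/(a - 3)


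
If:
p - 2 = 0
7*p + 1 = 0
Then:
No Solution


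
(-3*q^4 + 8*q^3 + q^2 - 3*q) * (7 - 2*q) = 6*q^5 - 37*q^4 + 54*q^3 + 13*q^2 - 21*q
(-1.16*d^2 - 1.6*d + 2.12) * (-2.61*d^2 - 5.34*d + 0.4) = 3.0276*d^4 + 10.3704*d^3 + 2.5468*d^2 - 11.9608*d + 0.848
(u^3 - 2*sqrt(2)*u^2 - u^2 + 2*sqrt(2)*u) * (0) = 0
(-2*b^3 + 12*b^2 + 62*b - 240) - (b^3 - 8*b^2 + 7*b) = -3*b^3 + 20*b^2 + 55*b - 240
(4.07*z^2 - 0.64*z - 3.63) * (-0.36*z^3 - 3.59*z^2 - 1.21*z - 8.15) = -1.4652*z^5 - 14.3809*z^4 - 1.3203*z^3 - 19.3644*z^2 + 9.6083*z + 29.5845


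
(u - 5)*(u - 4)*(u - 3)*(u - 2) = u^4 - 14*u^3 + 71*u^2 - 154*u + 120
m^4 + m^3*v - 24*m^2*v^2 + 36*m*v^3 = m*(m - 3*v)*(m - 2*v)*(m + 6*v)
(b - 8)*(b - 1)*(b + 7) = b^3 - 2*b^2 - 55*b + 56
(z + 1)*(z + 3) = z^2 + 4*z + 3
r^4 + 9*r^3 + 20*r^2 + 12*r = r*(r + 1)*(r + 2)*(r + 6)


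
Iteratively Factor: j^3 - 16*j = (j + 4)*(j^2 - 4*j) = j*(j + 4)*(j - 4)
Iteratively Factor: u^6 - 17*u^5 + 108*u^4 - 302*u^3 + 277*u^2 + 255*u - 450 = (u - 2)*(u^5 - 15*u^4 + 78*u^3 - 146*u^2 - 15*u + 225) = (u - 3)*(u - 2)*(u^4 - 12*u^3 + 42*u^2 - 20*u - 75) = (u - 5)*(u - 3)*(u - 2)*(u^3 - 7*u^2 + 7*u + 15) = (u - 5)*(u - 3)*(u - 2)*(u + 1)*(u^2 - 8*u + 15) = (u - 5)*(u - 3)^2*(u - 2)*(u + 1)*(u - 5)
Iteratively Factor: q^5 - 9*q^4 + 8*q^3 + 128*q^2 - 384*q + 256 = (q - 4)*(q^4 - 5*q^3 - 12*q^2 + 80*q - 64) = (q - 4)^2*(q^3 - q^2 - 16*q + 16) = (q - 4)^3*(q^2 + 3*q - 4) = (q - 4)^3*(q - 1)*(q + 4)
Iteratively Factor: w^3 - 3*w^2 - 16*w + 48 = (w - 4)*(w^2 + w - 12) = (w - 4)*(w - 3)*(w + 4)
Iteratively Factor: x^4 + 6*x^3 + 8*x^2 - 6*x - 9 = (x + 3)*(x^3 + 3*x^2 - x - 3) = (x + 1)*(x + 3)*(x^2 + 2*x - 3) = (x + 1)*(x + 3)^2*(x - 1)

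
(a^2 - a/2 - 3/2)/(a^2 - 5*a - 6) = (a - 3/2)/(a - 6)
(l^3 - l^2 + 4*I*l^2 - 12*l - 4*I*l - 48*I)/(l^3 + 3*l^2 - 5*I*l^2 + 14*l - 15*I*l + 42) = (l^2 + 4*l*(-1 + I) - 16*I)/(l^2 - 5*I*l + 14)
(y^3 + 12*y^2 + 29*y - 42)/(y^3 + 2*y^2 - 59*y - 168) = (y^2 + 5*y - 6)/(y^2 - 5*y - 24)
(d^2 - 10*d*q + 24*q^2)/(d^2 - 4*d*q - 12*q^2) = (d - 4*q)/(d + 2*q)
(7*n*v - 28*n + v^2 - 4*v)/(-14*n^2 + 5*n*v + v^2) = (v - 4)/(-2*n + v)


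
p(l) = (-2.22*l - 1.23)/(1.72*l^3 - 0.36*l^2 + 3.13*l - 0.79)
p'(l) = (-2.22*l - 1.23)*(-5.16*l^2 + 0.72*l - 3.13)/(1.72*l^3 - 0.36*l^2 + 3.13*l - 0.79)^2 - 2.22/(1.72*l^3 - 0.36*l^2 + 3.13*l - 0.79)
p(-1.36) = -0.18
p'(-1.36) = -0.02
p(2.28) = -0.25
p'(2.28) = 0.20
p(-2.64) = -0.11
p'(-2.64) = -0.05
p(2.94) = -0.16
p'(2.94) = 0.10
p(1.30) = -0.64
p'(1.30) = 0.74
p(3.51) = -0.11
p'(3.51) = 0.06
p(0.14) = 4.35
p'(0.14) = 44.73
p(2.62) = -0.20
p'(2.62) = 0.14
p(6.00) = -0.04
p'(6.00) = 0.01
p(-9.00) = -0.01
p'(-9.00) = -0.00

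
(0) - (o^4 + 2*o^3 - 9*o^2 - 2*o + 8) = -o^4 - 2*o^3 + 9*o^2 + 2*o - 8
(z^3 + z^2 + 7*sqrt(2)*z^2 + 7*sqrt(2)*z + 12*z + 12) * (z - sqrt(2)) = z^4 + z^3 + 6*sqrt(2)*z^3 - 2*z^2 + 6*sqrt(2)*z^2 - 12*sqrt(2)*z - 2*z - 12*sqrt(2)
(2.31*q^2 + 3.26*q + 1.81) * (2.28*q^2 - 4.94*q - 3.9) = 5.2668*q^4 - 3.9786*q^3 - 20.9866*q^2 - 21.6554*q - 7.059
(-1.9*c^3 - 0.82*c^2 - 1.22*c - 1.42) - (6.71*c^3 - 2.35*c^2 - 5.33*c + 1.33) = -8.61*c^3 + 1.53*c^2 + 4.11*c - 2.75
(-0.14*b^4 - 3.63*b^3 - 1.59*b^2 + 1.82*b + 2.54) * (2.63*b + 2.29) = -0.3682*b^5 - 9.8675*b^4 - 12.4944*b^3 + 1.1455*b^2 + 10.848*b + 5.8166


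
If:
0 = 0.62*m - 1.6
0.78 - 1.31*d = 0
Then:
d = 0.60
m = 2.58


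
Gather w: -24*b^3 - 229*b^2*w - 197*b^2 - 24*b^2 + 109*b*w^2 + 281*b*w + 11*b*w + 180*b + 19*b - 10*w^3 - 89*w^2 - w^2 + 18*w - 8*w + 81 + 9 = -24*b^3 - 221*b^2 + 199*b - 10*w^3 + w^2*(109*b - 90) + w*(-229*b^2 + 292*b + 10) + 90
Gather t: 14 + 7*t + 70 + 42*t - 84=49*t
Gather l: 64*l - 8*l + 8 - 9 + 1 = 56*l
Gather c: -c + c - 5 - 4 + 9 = 0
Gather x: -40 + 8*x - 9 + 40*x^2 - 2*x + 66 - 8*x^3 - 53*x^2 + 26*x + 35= -8*x^3 - 13*x^2 + 32*x + 52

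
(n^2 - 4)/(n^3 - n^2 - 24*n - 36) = (n - 2)/(n^2 - 3*n - 18)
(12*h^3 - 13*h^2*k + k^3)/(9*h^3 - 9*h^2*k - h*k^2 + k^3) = (4*h + k)/(3*h + k)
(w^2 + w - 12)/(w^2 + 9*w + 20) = (w - 3)/(w + 5)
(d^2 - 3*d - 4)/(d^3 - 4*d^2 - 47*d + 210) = (d^2 - 3*d - 4)/(d^3 - 4*d^2 - 47*d + 210)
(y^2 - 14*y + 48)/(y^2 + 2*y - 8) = (y^2 - 14*y + 48)/(y^2 + 2*y - 8)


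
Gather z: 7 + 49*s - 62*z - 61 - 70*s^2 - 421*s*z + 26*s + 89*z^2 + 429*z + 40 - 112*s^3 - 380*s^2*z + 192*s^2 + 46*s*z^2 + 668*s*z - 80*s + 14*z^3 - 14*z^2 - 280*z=-112*s^3 + 122*s^2 - 5*s + 14*z^3 + z^2*(46*s + 75) + z*(-380*s^2 + 247*s + 87) - 14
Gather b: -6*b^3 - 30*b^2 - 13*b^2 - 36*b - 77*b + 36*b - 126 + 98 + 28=-6*b^3 - 43*b^2 - 77*b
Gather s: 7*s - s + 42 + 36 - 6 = 6*s + 72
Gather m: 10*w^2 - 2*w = 10*w^2 - 2*w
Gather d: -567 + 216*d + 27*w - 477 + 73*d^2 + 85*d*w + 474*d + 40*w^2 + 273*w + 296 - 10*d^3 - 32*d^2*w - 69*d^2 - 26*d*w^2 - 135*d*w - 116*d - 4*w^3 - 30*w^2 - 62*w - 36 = -10*d^3 + d^2*(4 - 32*w) + d*(-26*w^2 - 50*w + 574) - 4*w^3 + 10*w^2 + 238*w - 784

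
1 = 1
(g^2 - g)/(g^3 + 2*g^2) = (g - 1)/(g*(g + 2))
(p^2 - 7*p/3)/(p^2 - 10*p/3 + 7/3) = p/(p - 1)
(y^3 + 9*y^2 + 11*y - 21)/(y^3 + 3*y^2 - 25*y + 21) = (y + 3)/(y - 3)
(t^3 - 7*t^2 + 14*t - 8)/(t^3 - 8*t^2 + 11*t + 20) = (t^2 - 3*t + 2)/(t^2 - 4*t - 5)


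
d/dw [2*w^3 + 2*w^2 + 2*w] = 6*w^2 + 4*w + 2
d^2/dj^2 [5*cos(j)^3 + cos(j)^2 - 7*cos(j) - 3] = 13*cos(j)/4 - 2*cos(2*j) - 45*cos(3*j)/4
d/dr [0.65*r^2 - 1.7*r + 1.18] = 1.3*r - 1.7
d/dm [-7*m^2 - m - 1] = -14*m - 1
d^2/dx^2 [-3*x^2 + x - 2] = -6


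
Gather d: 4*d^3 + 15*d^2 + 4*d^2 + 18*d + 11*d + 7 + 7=4*d^3 + 19*d^2 + 29*d + 14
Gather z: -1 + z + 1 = z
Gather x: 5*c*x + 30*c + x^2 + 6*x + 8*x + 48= 30*c + x^2 + x*(5*c + 14) + 48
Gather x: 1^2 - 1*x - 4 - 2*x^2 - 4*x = -2*x^2 - 5*x - 3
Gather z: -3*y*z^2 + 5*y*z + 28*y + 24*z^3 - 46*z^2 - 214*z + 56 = 28*y + 24*z^3 + z^2*(-3*y - 46) + z*(5*y - 214) + 56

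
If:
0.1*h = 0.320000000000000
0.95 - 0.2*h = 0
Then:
No Solution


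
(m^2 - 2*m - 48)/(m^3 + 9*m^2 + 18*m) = (m - 8)/(m*(m + 3))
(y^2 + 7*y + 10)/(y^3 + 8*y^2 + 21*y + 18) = (y + 5)/(y^2 + 6*y + 9)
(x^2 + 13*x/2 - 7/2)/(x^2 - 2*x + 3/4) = 2*(x + 7)/(2*x - 3)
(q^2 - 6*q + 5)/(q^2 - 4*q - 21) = (-q^2 + 6*q - 5)/(-q^2 + 4*q + 21)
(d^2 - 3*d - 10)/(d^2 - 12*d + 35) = (d + 2)/(d - 7)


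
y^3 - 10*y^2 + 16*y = y*(y - 8)*(y - 2)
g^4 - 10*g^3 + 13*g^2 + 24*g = g*(g - 8)*(g - 3)*(g + 1)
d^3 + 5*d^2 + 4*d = d*(d + 1)*(d + 4)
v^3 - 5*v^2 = v^2*(v - 5)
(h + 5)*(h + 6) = h^2 + 11*h + 30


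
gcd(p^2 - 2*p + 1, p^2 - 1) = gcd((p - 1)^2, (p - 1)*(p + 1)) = p - 1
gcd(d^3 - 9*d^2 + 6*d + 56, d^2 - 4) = d + 2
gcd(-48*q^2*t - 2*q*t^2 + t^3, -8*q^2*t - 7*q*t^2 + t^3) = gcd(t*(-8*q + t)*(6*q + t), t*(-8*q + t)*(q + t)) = 8*q*t - t^2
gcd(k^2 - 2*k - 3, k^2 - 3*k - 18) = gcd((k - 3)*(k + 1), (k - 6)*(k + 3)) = 1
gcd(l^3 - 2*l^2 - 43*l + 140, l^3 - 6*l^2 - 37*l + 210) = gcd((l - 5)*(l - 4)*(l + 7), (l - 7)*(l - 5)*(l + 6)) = l - 5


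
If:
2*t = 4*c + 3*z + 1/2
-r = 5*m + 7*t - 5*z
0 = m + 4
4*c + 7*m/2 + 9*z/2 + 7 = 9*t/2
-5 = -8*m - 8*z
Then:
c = -593/160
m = -4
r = 447/10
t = -9/40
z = 37/8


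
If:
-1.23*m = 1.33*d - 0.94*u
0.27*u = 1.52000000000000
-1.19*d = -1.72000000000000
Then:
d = 1.45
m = 2.74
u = 5.63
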